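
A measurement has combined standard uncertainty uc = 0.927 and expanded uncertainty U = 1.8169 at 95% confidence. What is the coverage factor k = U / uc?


k = U / uc
k = 1.8169 / 0.927
k = 1.96

1.96


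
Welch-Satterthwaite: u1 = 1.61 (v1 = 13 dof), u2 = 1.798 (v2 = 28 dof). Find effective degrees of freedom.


uc = sqrt(u1^2 + u2^2) = sqrt(1.61^2 + 1.798^2) = 2.4134838
v_eff = uc^4 / (u1^4/v1 + u2^4/v2)
= 2.4134838^4 / (1.61^4/13 + 1.798^4/28)
= 33.929507 / 0.89009558
v_eff = 38.1189

38.1189


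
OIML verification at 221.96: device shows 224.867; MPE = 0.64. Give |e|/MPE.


e = indication - reference = 224.867 - 221.96 = 2.9070
|e| = 2.9070
ratio = |e| / MPE = 2.9070 / 0.64
ratio = 4.5422

4.5422


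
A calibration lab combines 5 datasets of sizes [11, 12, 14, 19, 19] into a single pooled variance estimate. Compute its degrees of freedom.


nu = sum_i (n_i - 1)
nu = ((11 - 1) + (12 - 1) + (14 - 1) + (19 - 1) + (19 - 1))
nu = 10 + 11 + 13 + 18 + 18
nu = 70

70


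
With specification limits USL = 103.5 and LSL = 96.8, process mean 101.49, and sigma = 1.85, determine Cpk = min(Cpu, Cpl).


Cpu = (USL - mean) / (3*sigma) = (103.5 - 101.49) / (3*1.85) = 0.3622
Cpl = (mean - LSL) / (3*sigma) = (101.49 - 96.8) / (3*1.85) = 0.8450
Cpk = min(Cpu, Cpl) = 0.3622

0.3622


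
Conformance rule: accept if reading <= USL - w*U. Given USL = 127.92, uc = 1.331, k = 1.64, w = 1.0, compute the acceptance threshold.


U = k * uc = 1.64 * 1.331 = 2.18284
guard band g = w * U = 1.0 * 2.18284 = 2.18284
AL = USL - g = 127.92 - 2.18284
AL = 125.7372

125.7372


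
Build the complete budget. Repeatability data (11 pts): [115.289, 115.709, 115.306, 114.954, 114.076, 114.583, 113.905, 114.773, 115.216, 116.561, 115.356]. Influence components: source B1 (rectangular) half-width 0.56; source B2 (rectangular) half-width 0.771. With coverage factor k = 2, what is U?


mean = (115.289 + 115.709 + 115.306 + 114.954 + 114.076 + 114.583 + 113.905 + 114.773 + 115.216 + 116.561 + 115.356) / 11 = 115.0661818
s = sqrt(sum((x - mean)^2)/(n-1)) = 0.74310872
u_A = s / sqrt(n) = 0.74310872 / sqrt(11) = 0.22405571
u_B1 = 0.56 / sqrt(3) = 0.32331615
u_B2 = 0.771 / sqrt(3) = 0.44513706
uc = sqrt(0.22405571^2 + 0.32331615^2 + 0.44513706^2) = 0.59403813
U = k * uc = 2 * 0.59403813
U = 1.1881

1.1881


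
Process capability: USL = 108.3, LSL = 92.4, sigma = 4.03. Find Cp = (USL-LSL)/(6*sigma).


Cp = (USL - LSL) / (6 * sigma)
= (108.3 - 92.4) / (6 * 4.03)
= 15.9000 / 24.1800
= 0.6576

0.6576


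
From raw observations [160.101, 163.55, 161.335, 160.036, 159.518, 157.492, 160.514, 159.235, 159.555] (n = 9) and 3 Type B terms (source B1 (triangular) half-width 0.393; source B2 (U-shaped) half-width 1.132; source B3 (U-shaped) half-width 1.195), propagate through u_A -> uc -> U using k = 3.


mean = (160.101 + 163.55 + 161.335 + 160.036 + 159.518 + 157.492 + 160.514 + 159.235 + 159.555) / 9 = 160.1484444
s = sqrt(sum((x - mean)^2)/(n-1)) = 1.6495353
u_A = s / sqrt(n) = 1.6495353 / sqrt(9) = 0.5498451
u_B1 = 0.393 / sqrt(6) = 0.16044158
u_B2 = 1.132 / sqrt(2) = 0.80044488
u_B3 = 1.195 / sqrt(2) = 0.8449926
uc = sqrt(0.5498451^2 + 0.16044158^2 + 0.80044488^2 + 0.8449926^2) = 1.2972261
U = k * uc = 3 * 1.2972261
U = 3.8917

3.8917


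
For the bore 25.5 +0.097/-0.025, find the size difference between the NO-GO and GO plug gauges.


GO = nominal - lower_tol (smallest hole = maximum material condition)
GO = 25.5 - 0.025 = 25.475
NO-GO = nominal + upper_tol (largest hole = least material condition)
NO-GO = 25.5 + 0.097 = 25.597
spread = NO-GO - GO = 25.597 - 25.475 = 0.1220

0.1220


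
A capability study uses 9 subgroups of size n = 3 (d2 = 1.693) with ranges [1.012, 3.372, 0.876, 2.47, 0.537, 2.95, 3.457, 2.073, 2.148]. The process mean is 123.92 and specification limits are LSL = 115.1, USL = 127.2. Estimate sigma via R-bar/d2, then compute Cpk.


R_bar = (1.012 + 3.372 + 0.876 + 2.47 + 0.537 + 2.95 + 3.457 + 2.073 + 2.148) / 9 = 2.0994444
sigma = R_bar / d2 = 2.0994444 / 1.693 = 1.2400735
Cp = (USL - LSL)/(6*sigma) = (127.2 - 115.1)/(6*1.2400735) = 1.6262
Cpu = (127.2 - 123.92)/(3*1.2400735) = 0.8817
Cpl = (123.92 - 115.1)/(3*1.2400735) = 2.3708
Cpk = min(Cpu, Cpl) = 0.8817

0.8817


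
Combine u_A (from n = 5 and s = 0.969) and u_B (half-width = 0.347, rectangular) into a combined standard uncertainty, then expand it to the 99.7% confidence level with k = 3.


u_A = s / sqrt(n) = 0.969 / sqrt(5) = 0.43334997
u_B = half_width / sqrt(3) = 0.347 / sqrt(3) = 0.20034054
uc = sqrt(u_A^2 + u_B^2) = sqrt(0.43334997^2 + 0.20034054^2) = 0.47741861
U = k * uc = 3 * 0.47741861
U = 1.4323

1.4323


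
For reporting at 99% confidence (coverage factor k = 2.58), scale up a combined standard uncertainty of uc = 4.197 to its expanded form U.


U = k * uc
U = 2.58 * 4.197
U = 10.8283

10.8283


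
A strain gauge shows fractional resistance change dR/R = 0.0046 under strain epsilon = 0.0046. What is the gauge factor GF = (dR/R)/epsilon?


GF = (dR/R) / epsilon
= 0.0046 / 0.0046
= 1.0000

1.0000


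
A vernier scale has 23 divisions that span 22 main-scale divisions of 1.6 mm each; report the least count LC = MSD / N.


LC = MSD / n_div
= 1.6 / 23
= 0.0696

0.0696


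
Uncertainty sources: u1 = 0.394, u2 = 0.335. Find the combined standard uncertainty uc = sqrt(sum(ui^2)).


uc = sqrt(0.394^2 + 0.335^2)
uc = sqrt(0.267461)
uc = 0.5172

0.5172


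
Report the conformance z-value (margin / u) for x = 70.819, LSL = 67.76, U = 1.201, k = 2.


u = U / k = 1.201 / 2 = 0.6005
margin = |LSL - x| = |67.76 - 70.819| = 3.059
z = margin / u = 3.059 / 0.6005
z = 5.0941

5.0941


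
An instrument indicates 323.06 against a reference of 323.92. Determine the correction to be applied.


Correction = standard - reading
= 323.92 - 323.06
= 0.8600

0.8600


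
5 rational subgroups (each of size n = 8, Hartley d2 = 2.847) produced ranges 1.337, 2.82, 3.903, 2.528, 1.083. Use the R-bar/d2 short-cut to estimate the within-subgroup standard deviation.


R_bar = (1.337 + 2.82 + 3.903 + 2.528 + 1.083) / 5
R_bar = 11.671 / 5 = 2.3342
sigma_hat = R_bar / d2 = 2.3342 / 2.847 = 0.8199

0.8199


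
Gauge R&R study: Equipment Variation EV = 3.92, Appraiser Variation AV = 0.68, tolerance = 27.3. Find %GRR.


GRR = sqrt(EV^2 + AV^2) = sqrt(3.92^2 + 0.68^2) = 3.9785424
%GRR = GRR / tol * 100 = 3.9785424 / 27.3 * 100
%GRR = 14.5734

14.5734


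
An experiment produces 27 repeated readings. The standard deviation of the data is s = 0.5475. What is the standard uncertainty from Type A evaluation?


u_A = s / sqrt(n)
u_A = 0.5475 / sqrt(27)
u_A = 0.5475 / 5.1961524
u_A = 0.1054

0.1054


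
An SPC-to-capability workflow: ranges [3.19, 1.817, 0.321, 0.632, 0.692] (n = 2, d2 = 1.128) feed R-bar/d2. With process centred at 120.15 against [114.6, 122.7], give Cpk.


R_bar = (3.19 + 1.817 + 0.321 + 0.632 + 0.692) / 5 = 1.3304
sigma = R_bar / d2 = 1.3304 / 1.128 = 1.1794326
Cp = (USL - LSL)/(6*sigma) = (122.7 - 114.6)/(6*1.1794326) = 1.1446
Cpu = (122.7 - 120.15)/(3*1.1794326) = 0.7207
Cpl = (120.15 - 114.6)/(3*1.1794326) = 1.5686
Cpk = min(Cpu, Cpl) = 0.7207

0.7207


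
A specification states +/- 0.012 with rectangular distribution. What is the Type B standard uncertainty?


u_B = half_width / sqrt(3)
u_B = 0.012 / 1.7320508
u_B = 0.0069

0.0069


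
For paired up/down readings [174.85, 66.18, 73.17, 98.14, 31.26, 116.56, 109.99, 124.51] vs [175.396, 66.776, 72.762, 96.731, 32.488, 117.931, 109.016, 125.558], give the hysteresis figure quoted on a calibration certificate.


|174.85 - 175.396| = 0.5460
|66.18 - 66.776| = 0.5960
|73.17 - 72.762| = 0.4080
|98.14 - 96.731| = 1.4090
|31.26 - 32.488| = 1.2280
|116.56 - 117.931| = 1.3710
|109.99 - 109.016| = 0.9740
|124.51 - 125.558| = 1.0480
hysteresis = max(diffs) = 1.4090

1.4090


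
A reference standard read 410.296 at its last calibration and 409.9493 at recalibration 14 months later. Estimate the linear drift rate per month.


rate = (v2 - v1) / months
= (409.9493 - 410.296) / 14
= -0.3467 / 14
= -0.0248

-0.0248


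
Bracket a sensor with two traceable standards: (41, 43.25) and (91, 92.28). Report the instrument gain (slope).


slope = (y2 - y1) / (x2 - x1)
= (92.28 - 43.25) / (91 - 41)
= 49.0300 / 50
= 0.9806

0.9806


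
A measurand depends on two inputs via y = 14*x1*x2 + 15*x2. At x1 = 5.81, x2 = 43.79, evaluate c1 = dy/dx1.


y = 14*x1*x2 + 15*x2
dy/dx1 = 14*x2
Evaluate at x2 = 43.79: c1 = 14 * 43.79
c1 = 613.0600

613.0600


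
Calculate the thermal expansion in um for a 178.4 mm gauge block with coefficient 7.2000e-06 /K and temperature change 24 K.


dL = L * alpha * dT
= 178.4 * 7.2000e-06 * 24
= 0.0308275 mm
dL_um = 0.0308275 * 1000 = 30.8275 um

30.8275


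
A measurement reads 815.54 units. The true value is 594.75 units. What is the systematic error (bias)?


Systematic error = measured - true
= 815.54 - 594.75
= 220.7900

220.7900


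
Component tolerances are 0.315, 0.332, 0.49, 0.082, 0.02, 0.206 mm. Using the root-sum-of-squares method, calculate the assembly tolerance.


RSS = sqrt(0.315^2 + 0.332^2 + 0.49^2 + 0.082^2 + 0.02^2 + 0.206^2)
= sqrt(0.499109)
= 0.7065

0.7065


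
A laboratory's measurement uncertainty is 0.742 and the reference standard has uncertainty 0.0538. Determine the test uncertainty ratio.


TUR = u_lab / u_ref
= 0.742 / 0.0538
= 13.7918

13.7918


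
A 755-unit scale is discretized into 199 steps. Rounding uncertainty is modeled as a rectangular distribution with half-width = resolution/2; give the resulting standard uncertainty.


resolution = range / divisions
resolution = 755 / 199 = 3.7939698
u_res = resolution / (2*sqrt(3))
u_res = 3.7939698 / 3.4641016
u_res = 1.0952

1.0952


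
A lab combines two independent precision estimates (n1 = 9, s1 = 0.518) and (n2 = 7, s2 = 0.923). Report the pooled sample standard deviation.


s_p = sqrt(((n1-1)*s1^2 + (n2-1)*s2^2) / (n1+n2-2))
numerator = (9-1)*0.518^2 + (7-1)*0.923^2 = 2.146592 + 5.111574 = 7.258166
denominator = 9 + 7 - 2 = 14
s_p^2 = 7.258166 / 14 = 0.51844043
s_p = sqrt(0.51844043) = 0.7200

0.7200


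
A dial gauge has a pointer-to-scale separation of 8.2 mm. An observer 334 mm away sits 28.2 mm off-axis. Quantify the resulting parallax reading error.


error = h * offset / d
= 8.2 * 28.2 / 334
= 0.6923

0.6923


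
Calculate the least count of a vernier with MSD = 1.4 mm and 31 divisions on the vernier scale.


LC = MSD / n_div
= 1.4 / 31
= 0.0452

0.0452


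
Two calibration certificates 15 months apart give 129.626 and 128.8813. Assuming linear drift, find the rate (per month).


rate = (v2 - v1) / months
= (128.8813 - 129.626) / 15
= -0.7447 / 15
= -0.0496

-0.0496


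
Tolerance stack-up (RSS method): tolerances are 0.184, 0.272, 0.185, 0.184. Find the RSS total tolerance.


RSS = sqrt(0.184^2 + 0.272^2 + 0.185^2 + 0.184^2)
= sqrt(0.175921)
= 0.4194

0.4194


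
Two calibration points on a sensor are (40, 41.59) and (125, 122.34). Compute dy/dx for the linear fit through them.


slope = (y2 - y1) / (x2 - x1)
= (122.34 - 41.59) / (125 - 40)
= 80.7500 / 85
= 0.9500

0.9500


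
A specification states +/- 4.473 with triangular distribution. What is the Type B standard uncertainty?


u_B = half_width / sqrt(6)
u_B = 4.473 / 2.4494897
u_B = 1.8261

1.8261


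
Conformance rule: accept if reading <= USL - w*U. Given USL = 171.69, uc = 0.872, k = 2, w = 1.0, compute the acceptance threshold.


U = k * uc = 2 * 0.872 = 1.744
guard band g = w * U = 1.0 * 1.744 = 1.744
AL = USL - g = 171.69 - 1.744
AL = 169.9460

169.9460


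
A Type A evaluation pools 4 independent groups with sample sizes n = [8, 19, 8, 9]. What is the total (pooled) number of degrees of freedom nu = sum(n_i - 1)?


nu = sum_i (n_i - 1)
nu = ((8 - 1) + (19 - 1) + (8 - 1) + (9 - 1))
nu = 7 + 18 + 7 + 8
nu = 40

40


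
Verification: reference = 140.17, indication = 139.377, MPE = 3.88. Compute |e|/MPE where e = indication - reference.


e = indication - reference = 139.377 - 140.17 = -0.7930
|e| = 0.7930
ratio = |e| / MPE = 0.7930 / 3.88
ratio = 0.2044

0.2044


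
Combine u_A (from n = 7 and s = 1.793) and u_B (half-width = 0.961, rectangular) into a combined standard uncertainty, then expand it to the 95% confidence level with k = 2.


u_A = s / sqrt(n) = 1.793 / sqrt(7) = 0.6776903
u_B = half_width / sqrt(3) = 0.961 / sqrt(3) = 0.55483361
uc = sqrt(u_A^2 + u_B^2) = sqrt(0.6776903^2 + 0.55483361^2) = 0.87584501
U = k * uc = 2 * 0.87584501
U = 1.7517

1.7517


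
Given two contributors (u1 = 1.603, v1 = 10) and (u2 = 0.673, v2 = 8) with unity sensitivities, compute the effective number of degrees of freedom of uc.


uc = sqrt(u1^2 + u2^2) = sqrt(1.603^2 + 0.673^2) = 1.7385448
v_eff = uc^4 / (u1^4/v1 + u2^4/v2)
= 1.7385448^4 / (1.603^4/10 + 0.673^4/8)
= 9.1357361 / 0.68593213
v_eff = 13.3187

13.3187


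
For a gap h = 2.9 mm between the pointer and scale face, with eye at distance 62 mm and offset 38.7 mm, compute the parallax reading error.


error = h * offset / d
= 2.9 * 38.7 / 62
= 1.8102

1.8102


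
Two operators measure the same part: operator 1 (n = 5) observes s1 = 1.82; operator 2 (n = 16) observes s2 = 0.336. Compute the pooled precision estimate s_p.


s_p = sqrt(((n1-1)*s1^2 + (n2-1)*s2^2) / (n1+n2-2))
numerator = (5-1)*1.82^2 + (16-1)*0.336^2 = 13.2496 + 1.69344 = 14.94304
denominator = 5 + 16 - 2 = 19
s_p^2 = 14.94304 / 19 = 0.78647579
s_p = sqrt(0.78647579) = 0.8868

0.8868


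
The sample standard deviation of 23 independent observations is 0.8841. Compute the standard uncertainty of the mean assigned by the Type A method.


u_A = s / sqrt(n)
u_A = 0.8841 / sqrt(23)
u_A = 0.8841 / 4.7958315
u_A = 0.1843

0.1843


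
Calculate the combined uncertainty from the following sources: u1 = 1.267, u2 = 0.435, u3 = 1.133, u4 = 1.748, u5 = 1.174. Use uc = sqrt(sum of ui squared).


uc = sqrt(1.267^2 + 0.435^2 + 1.133^2 + 1.748^2 + 1.174^2)
uc = sqrt(7.511983)
uc = 2.7408

2.7408


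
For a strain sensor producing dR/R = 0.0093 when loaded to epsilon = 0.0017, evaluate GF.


GF = (dR/R) / epsilon
= 0.0093 / 0.0017
= 5.4706

5.4706


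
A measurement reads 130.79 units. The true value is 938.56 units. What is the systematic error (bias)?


Systematic error = measured - true
= 130.79 - 938.56
= -807.7700

-807.7700


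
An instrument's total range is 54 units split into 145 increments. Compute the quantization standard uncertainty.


resolution = range / divisions
resolution = 54 / 145 = 0.37241379
u_res = resolution / (2*sqrt(3))
u_res = 0.37241379 / 3.4641016
u_res = 0.1075

0.1075


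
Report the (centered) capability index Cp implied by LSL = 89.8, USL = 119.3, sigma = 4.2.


Cp = (USL - LSL) / (6 * sigma)
= (119.3 - 89.8) / (6 * 4.2)
= 29.5000 / 25.2000
= 1.1706

1.1706


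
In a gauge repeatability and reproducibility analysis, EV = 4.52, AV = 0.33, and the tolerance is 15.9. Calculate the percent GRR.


GRR = sqrt(EV^2 + AV^2) = sqrt(4.52^2 + 0.33^2) = 4.5320305
%GRR = GRR / tol * 100 = 4.5320305 / 15.9 * 100
%GRR = 28.5033

28.5033


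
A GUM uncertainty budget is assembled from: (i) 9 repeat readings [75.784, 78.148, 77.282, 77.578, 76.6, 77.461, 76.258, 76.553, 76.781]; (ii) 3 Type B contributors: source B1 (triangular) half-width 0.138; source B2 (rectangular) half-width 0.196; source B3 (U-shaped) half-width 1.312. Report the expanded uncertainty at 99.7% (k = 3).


mean = (75.784 + 78.148 + 77.282 + 77.578 + 76.6 + 77.461 + 76.258 + 76.553 + 76.781) / 9 = 76.93833333
s = sqrt(sum((x - mean)^2)/(n-1)) = 0.73712262
u_A = s / sqrt(n) = 0.73712262 / sqrt(9) = 0.24570754
u_B1 = 0.138 / sqrt(6) = 0.056338264
u_B2 = 0.196 / sqrt(3) = 0.11316065
u_B3 = 1.312 / sqrt(2) = 0.9277241
uc = sqrt(0.24570754^2 + 0.056338264^2 + 0.11316065^2 + 0.9277241^2) = 0.96799976
U = k * uc = 3 * 0.96799976
U = 2.9040

2.9040


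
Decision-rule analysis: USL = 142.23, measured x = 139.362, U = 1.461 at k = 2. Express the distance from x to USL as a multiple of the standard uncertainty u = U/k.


u = U / k = 1.461 / 2 = 0.7305
margin = |USL - x| = |142.23 - 139.362| = 2.868
z = margin / u = 2.868 / 0.7305
z = 3.9261

3.9261


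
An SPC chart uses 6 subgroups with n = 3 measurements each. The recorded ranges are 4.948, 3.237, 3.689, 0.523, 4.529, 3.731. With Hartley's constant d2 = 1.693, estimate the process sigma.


R_bar = (4.948 + 3.237 + 3.689 + 0.523 + 4.529 + 3.731) / 6
R_bar = 20.657 / 6 = 3.4428333
sigma_hat = R_bar / d2 = 3.4428333 / 1.693 = 2.0336

2.0336


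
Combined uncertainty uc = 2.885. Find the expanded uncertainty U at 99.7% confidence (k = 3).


U = k * uc
U = 3 * 2.885
U = 8.6550

8.6550


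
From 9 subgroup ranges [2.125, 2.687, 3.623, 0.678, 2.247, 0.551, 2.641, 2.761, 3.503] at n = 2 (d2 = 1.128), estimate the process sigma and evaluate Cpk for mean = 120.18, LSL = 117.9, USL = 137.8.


R_bar = (2.125 + 2.687 + 3.623 + 0.678 + 2.247 + 0.551 + 2.641 + 2.761 + 3.503) / 9 = 2.3128889
sigma = R_bar / d2 = 2.3128889 / 1.128 = 2.0504334
Cp = (USL - LSL)/(6*sigma) = (137.8 - 117.9)/(6*2.0504334) = 1.6175
Cpu = (137.8 - 120.18)/(3*2.0504334) = 2.8644
Cpl = (120.18 - 117.9)/(3*2.0504334) = 0.3707
Cpk = min(Cpu, Cpl) = 0.3707

0.3707


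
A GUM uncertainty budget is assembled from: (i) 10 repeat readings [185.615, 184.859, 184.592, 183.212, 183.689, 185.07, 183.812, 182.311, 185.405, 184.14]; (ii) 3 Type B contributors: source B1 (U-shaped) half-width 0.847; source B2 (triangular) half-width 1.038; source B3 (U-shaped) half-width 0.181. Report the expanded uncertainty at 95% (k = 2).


mean = (185.615 + 184.859 + 184.592 + 183.212 + 183.689 + 185.07 + 183.812 + 182.311 + 185.405 + 184.14) / 10 = 184.2705
s = sqrt(sum((x - mean)^2)/(n-1)) = 1.0386488
u_A = s / sqrt(n) = 1.0386488 / sqrt(10) = 0.32844959
u_B1 = 0.847 / sqrt(2) = 0.59891944
u_B2 = 1.038 / sqrt(6) = 0.42376173
u_B3 = 0.181 / sqrt(2) = 0.12798633
uc = sqrt(0.32844959^2 + 0.59891944^2 + 0.42376173^2 + 0.12798633^2) = 0.81396445
U = k * uc = 2 * 0.81396445
U = 1.6279

1.6279


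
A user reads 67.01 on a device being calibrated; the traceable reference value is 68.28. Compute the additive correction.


Correction = standard - reading
= 68.28 - 67.01
= 1.2700

1.2700


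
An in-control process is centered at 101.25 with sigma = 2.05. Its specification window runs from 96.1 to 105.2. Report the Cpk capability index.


Cpu = (USL - mean) / (3*sigma) = (105.2 - 101.25) / (3*2.05) = 0.6423
Cpl = (mean - LSL) / (3*sigma) = (101.25 - 96.1) / (3*2.05) = 0.8374
Cpk = min(Cpu, Cpl) = 0.6423

0.6423


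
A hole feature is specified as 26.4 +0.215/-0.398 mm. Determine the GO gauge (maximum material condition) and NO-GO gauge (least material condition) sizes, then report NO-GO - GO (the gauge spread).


GO = nominal - lower_tol (smallest hole = maximum material condition)
GO = 26.4 - 0.398 = 26.002
NO-GO = nominal + upper_tol (largest hole = least material condition)
NO-GO = 26.4 + 0.215 = 26.615
spread = NO-GO - GO = 26.615 - 26.002 = 0.6130

0.6130


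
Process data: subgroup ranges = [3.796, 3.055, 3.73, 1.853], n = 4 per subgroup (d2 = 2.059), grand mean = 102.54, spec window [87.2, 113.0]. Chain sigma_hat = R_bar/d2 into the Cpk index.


R_bar = (3.796 + 3.055 + 3.73 + 1.853) / 4 = 3.1085
sigma = R_bar / d2 = 3.1085 / 2.059 = 1.5097135
Cp = (USL - LSL)/(6*sigma) = (113.0 - 87.2)/(6*1.5097135) = 2.8482
Cpu = (113.0 - 102.54)/(3*1.5097135) = 2.3095
Cpl = (102.54 - 87.2)/(3*1.5097135) = 3.3870
Cpk = min(Cpu, Cpl) = 2.3095

2.3095


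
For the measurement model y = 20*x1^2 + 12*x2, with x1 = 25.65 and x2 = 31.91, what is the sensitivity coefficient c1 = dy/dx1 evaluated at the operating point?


y = 20*x1^2 + 12*x2
dy/dx1 = 2*20*x1
Evaluate at x1 = 25.65: c1 = 40 * 25.65
c1 = 1026.0000

1026.0000


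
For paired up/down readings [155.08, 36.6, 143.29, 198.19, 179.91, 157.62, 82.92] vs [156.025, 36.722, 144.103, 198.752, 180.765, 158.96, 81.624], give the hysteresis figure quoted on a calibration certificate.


|155.08 - 156.025| = 0.9450
|36.6 - 36.722| = 0.1220
|143.29 - 144.103| = 0.8130
|198.19 - 198.752| = 0.5620
|179.91 - 180.765| = 0.8550
|157.62 - 158.96| = 1.3400
|82.92 - 81.624| = 1.2960
hysteresis = max(diffs) = 1.3400

1.3400


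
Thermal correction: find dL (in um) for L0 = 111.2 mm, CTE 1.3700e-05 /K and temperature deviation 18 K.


dL = L * alpha * dT
= 111.2 * 1.3700e-05 * 18
= 0.0274219 mm
dL_um = 0.0274219 * 1000 = 27.4219 um

27.4219


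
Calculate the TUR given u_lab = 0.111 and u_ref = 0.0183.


TUR = u_lab / u_ref
= 0.111 / 0.0183
= 6.0656

6.0656


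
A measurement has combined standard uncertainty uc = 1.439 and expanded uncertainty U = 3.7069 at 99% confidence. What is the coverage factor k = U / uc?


k = U / uc
k = 3.7069 / 1.439
k = 2.576

2.576


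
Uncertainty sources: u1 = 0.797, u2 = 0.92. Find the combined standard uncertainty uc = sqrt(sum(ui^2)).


uc = sqrt(0.797^2 + 0.92^2)
uc = sqrt(1.481609)
uc = 1.2172

1.2172


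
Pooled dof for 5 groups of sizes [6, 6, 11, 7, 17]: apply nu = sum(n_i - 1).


nu = sum_i (n_i - 1)
nu = ((6 - 1) + (6 - 1) + (11 - 1) + (7 - 1) + (17 - 1))
nu = 5 + 5 + 10 + 6 + 16
nu = 42

42


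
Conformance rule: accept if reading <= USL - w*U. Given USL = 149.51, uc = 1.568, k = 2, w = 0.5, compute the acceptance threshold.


U = k * uc = 2 * 1.568 = 3.136
guard band g = w * U = 0.5 * 3.136 = 1.568
AL = USL - g = 149.51 - 1.568
AL = 147.9420

147.9420


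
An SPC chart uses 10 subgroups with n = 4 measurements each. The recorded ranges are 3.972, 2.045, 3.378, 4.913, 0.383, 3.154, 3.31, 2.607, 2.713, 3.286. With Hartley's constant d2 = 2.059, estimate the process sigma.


R_bar = (3.972 + 2.045 + 3.378 + 4.913 + 0.383 + 3.154 + 3.31 + 2.607 + 2.713 + 3.286) / 10
R_bar = 29.761 / 10 = 2.9761
sigma_hat = R_bar / d2 = 2.9761 / 2.059 = 1.4454

1.4454


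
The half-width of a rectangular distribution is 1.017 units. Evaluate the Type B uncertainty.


u_B = half_width / sqrt(3)
u_B = 1.017 / 1.7320508
u_B = 0.5872

0.5872


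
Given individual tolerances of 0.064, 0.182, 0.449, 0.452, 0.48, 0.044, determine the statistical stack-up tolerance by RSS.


RSS = sqrt(0.064^2 + 0.182^2 + 0.449^2 + 0.452^2 + 0.48^2 + 0.044^2)
= sqrt(0.675461)
= 0.8219

0.8219


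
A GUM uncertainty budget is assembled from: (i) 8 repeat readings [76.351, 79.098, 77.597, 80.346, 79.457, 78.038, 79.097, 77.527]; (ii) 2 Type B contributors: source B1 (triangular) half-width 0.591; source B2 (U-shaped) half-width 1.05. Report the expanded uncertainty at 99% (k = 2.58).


mean = (76.351 + 79.098 + 77.597 + 80.346 + 79.457 + 78.038 + 79.097 + 77.527) / 8 = 78.438875
s = sqrt(sum((x - mean)^2)/(n-1)) = 1.2873822
u_A = s / sqrt(n) = 1.2873822 / sqrt(8) = 0.45515834
u_B1 = 0.591 / sqrt(6) = 0.24127474
u_B2 = 1.05 / sqrt(2) = 0.74246212
uc = sqrt(0.45515834^2 + 0.24127474^2 + 0.74246212^2) = 0.90367727
U = k * uc = 2.58 * 0.90367727
U = 2.3315

2.3315


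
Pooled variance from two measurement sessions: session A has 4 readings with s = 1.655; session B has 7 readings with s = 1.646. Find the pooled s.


s_p = sqrt(((n1-1)*s1^2 + (n2-1)*s2^2) / (n1+n2-2))
numerator = (4-1)*1.655^2 + (7-1)*1.646^2 = 8.217075 + 16.255896 = 24.472971
denominator = 4 + 7 - 2 = 9
s_p^2 = 24.472971 / 9 = 2.719219
s_p = sqrt(2.719219) = 1.6490

1.6490


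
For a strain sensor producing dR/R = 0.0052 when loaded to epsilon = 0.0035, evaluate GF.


GF = (dR/R) / epsilon
= 0.0052 / 0.0035
= 1.4857

1.4857


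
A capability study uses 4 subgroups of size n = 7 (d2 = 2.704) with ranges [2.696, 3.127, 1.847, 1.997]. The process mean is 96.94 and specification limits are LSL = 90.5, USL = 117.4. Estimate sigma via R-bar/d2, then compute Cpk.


R_bar = (2.696 + 3.127 + 1.847 + 1.997) / 4 = 2.41675
sigma = R_bar / d2 = 2.41675 / 2.704 = 0.89376849
Cp = (USL - LSL)/(6*sigma) = (117.4 - 90.5)/(6*0.89376849) = 5.0162
Cpu = (117.4 - 96.94)/(3*0.89376849) = 7.6306
Cpl = (96.94 - 90.5)/(3*0.89376849) = 2.4018
Cpk = min(Cpu, Cpl) = 2.4018

2.4018


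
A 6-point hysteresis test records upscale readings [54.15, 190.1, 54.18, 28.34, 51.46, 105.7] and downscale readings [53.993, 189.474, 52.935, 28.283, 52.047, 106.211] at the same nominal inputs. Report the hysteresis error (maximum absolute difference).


|54.15 - 53.993| = 0.1570
|190.1 - 189.474| = 0.6260
|54.18 - 52.935| = 1.2450
|28.34 - 28.283| = 0.0570
|51.46 - 52.047| = 0.5870
|105.7 - 106.211| = 0.5110
hysteresis = max(diffs) = 1.2450

1.2450


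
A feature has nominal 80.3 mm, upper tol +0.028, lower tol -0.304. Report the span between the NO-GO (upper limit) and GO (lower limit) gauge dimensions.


GO = nominal - lower_tol (smallest hole = maximum material condition)
GO = 80.3 - 0.304 = 79.996
NO-GO = nominal + upper_tol (largest hole = least material condition)
NO-GO = 80.3 + 0.028 = 80.328
spread = NO-GO - GO = 80.328 - 79.996 = 0.3320

0.3320


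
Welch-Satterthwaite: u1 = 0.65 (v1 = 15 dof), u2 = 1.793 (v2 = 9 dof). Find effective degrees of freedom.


uc = sqrt(u1^2 + u2^2) = sqrt(0.65^2 + 1.793^2) = 1.9071835
v_eff = uc^4 / (u1^4/v1 + u2^4/v2)
= 1.9071835^4 / (0.65^4/15 + 1.793^4/9)
= 13.230307 / 1.160262
v_eff = 11.4029

11.4029


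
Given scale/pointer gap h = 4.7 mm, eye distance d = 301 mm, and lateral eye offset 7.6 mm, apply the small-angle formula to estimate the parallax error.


error = h * offset / d
= 4.7 * 7.6 / 301
= 0.1187

0.1187


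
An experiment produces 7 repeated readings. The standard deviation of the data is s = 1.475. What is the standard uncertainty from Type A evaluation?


u_A = s / sqrt(n)
u_A = 1.475 / sqrt(7)
u_A = 1.475 / 2.6457513
u_A = 0.5575

0.5575


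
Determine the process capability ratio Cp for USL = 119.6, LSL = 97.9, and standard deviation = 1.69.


Cp = (USL - LSL) / (6 * sigma)
= (119.6 - 97.9) / (6 * 1.69)
= 21.7000 / 10.1400
= 2.1400

2.1400


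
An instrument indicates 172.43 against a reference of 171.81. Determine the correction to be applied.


Correction = standard - reading
= 171.81 - 172.43
= -0.6200

-0.6200


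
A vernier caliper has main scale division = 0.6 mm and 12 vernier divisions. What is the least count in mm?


LC = MSD / n_div
= 0.6 / 12
= 0.0500

0.0500


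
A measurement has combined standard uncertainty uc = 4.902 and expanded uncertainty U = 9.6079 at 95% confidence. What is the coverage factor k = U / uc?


k = U / uc
k = 9.6079 / 4.902
k = 1.96

1.96


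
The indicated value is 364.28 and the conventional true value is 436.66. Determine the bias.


Systematic error = measured - true
= 364.28 - 436.66
= -72.3800

-72.3800


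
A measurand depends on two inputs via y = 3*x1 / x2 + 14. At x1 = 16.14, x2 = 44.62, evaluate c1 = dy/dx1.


y = 3*x1 / x2 + 14
dy/dx1 = 3/x2
Evaluate at x2 = 44.62: c1 = 3 / 44.62
c1 = 0.0672

0.0672


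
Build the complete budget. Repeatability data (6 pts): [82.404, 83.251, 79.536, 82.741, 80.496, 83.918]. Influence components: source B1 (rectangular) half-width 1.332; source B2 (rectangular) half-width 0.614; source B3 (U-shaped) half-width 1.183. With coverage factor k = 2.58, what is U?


mean = (82.404 + 83.251 + 79.536 + 82.741 + 80.496 + 83.918) / 6 = 82.05766667
s = sqrt(sum((x - mean)^2)/(n-1)) = 1.689342
u_A = s / sqrt(n) = 1.689342 / sqrt(6) = 0.68967098
u_B1 = 1.332 / sqrt(3) = 0.76903056
u_B2 = 0.614 / sqrt(3) = 0.35449307
u_B3 = 1.183 / sqrt(2) = 0.83650732
uc = sqrt(0.68967098^2 + 0.76903056^2 + 0.35449307^2 + 0.83650732^2) = 1.3756685
U = k * uc = 2.58 * 1.3756685
U = 3.5492

3.5492


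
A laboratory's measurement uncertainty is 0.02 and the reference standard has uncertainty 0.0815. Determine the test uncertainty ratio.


TUR = u_lab / u_ref
= 0.02 / 0.0815
= 0.2454

0.2454


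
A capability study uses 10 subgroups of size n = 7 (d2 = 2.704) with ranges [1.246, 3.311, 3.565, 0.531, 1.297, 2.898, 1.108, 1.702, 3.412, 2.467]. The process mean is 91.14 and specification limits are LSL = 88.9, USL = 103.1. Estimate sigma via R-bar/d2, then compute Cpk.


R_bar = (1.246 + 3.311 + 3.565 + 0.531 + 1.297 + 2.898 + 1.108 + 1.702 + 3.412 + 2.467) / 10 = 2.1537
sigma = R_bar / d2 = 2.1537 / 2.704 = 0.79648669
Cp = (USL - LSL)/(6*sigma) = (103.1 - 88.9)/(6*0.79648669) = 2.9714
Cpu = (103.1 - 91.14)/(3*0.79648669) = 5.0053
Cpl = (91.14 - 88.9)/(3*0.79648669) = 0.9375
Cpk = min(Cpu, Cpl) = 0.9375

0.9375


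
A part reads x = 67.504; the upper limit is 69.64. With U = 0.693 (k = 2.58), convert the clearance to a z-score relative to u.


u = U / k = 0.693 / 2.58 = 0.26860465
margin = |USL - x| = |69.64 - 67.504| = 2.136
z = margin / u = 2.136 / 0.26860465
z = 7.9522

7.9522


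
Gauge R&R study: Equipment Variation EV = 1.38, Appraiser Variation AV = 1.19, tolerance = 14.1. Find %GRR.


GRR = sqrt(EV^2 + AV^2) = sqrt(1.38^2 + 1.19^2) = 1.8222239
%GRR = GRR / tol * 100 = 1.8222239 / 14.1 * 100
%GRR = 12.9236

12.9236


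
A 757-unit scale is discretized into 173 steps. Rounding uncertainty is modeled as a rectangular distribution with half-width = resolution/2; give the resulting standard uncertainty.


resolution = range / divisions
resolution = 757 / 173 = 4.3757225
u_res = resolution / (2*sqrt(3))
u_res = 4.3757225 / 3.4641016
u_res = 1.2632

1.2632


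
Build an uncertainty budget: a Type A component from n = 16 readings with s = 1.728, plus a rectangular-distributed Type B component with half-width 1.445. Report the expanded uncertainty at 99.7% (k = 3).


u_A = s / sqrt(n) = 1.728 / sqrt(16) = 0.432
u_B = half_width / sqrt(3) = 1.445 / sqrt(3) = 0.83427114
uc = sqrt(u_A^2 + u_B^2) = sqrt(0.432^2 + 0.83427114^2) = 0.93948514
U = k * uc = 3 * 0.93948514
U = 2.8185

2.8185


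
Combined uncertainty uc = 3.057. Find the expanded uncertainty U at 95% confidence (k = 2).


U = k * uc
U = 2 * 3.057
U = 6.1140

6.1140


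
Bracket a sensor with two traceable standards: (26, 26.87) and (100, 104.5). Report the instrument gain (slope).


slope = (y2 - y1) / (x2 - x1)
= (104.5 - 26.87) / (100 - 26)
= 77.6300 / 74
= 1.0491

1.0491


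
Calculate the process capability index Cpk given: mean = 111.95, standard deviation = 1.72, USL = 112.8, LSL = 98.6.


Cpu = (USL - mean) / (3*sigma) = (112.8 - 111.95) / (3*1.72) = 0.1647
Cpl = (mean - LSL) / (3*sigma) = (111.95 - 98.6) / (3*1.72) = 2.5872
Cpk = min(Cpu, Cpl) = 0.1647

0.1647


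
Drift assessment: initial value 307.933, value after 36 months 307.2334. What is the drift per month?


rate = (v2 - v1) / months
= (307.2334 - 307.933) / 36
= -0.6996 / 36
= -0.0194

-0.0194


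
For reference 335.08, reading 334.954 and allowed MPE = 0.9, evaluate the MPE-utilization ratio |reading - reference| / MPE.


e = indication - reference = 334.954 - 335.08 = -0.1260
|e| = 0.1260
ratio = |e| / MPE = 0.1260 / 0.9
ratio = 0.1400

0.1400


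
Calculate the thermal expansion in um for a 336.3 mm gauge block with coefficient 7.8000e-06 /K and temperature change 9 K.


dL = L * alpha * dT
= 336.3 * 7.8000e-06 * 9
= 0.0236083 mm
dL_um = 0.0236083 * 1000 = 23.6083 um

23.6083


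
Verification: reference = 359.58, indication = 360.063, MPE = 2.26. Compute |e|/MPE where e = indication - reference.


e = indication - reference = 360.063 - 359.58 = 0.4830
|e| = 0.4830
ratio = |e| / MPE = 0.4830 / 2.26
ratio = 0.2137

0.2137


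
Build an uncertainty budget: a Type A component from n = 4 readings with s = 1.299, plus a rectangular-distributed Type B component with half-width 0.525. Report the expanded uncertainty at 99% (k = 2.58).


u_A = s / sqrt(n) = 1.299 / sqrt(4) = 0.6495
u_B = half_width / sqrt(3) = 0.525 / sqrt(3) = 0.30310889
uc = sqrt(u_A^2 + u_B^2) = sqrt(0.6495^2 + 0.30310889^2) = 0.71674629
U = k * uc = 2.58 * 0.71674629
U = 1.8492

1.8492


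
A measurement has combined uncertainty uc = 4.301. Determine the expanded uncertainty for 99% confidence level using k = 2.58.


U = k * uc
U = 2.58 * 4.301
U = 11.0966

11.0966


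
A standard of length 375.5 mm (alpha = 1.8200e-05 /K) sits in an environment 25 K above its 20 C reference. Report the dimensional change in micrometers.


dL = L * alpha * dT
= 375.5 * 1.8200e-05 * 25
= 0.1708525 mm
dL_um = 0.1708525 * 1000 = 170.8525 um

170.8525


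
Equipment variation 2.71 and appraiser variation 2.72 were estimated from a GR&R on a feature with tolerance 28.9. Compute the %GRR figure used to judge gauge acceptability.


GRR = sqrt(EV^2 + AV^2) = sqrt(2.71^2 + 2.72^2) = 3.8395963
%GRR = GRR / tol * 100 = 3.8395963 / 28.9 * 100
%GRR = 13.2858

13.2858


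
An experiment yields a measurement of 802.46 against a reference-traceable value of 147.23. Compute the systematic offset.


Systematic error = measured - true
= 802.46 - 147.23
= 655.2300

655.2300


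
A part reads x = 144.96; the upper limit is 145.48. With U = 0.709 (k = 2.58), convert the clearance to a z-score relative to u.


u = U / k = 0.709 / 2.58 = 0.2748062
margin = |USL - x| = |145.48 - 144.96| = 0.52
z = margin / u = 0.52 / 0.2748062
z = 1.8922

1.8922


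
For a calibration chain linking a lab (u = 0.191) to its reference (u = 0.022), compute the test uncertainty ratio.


TUR = u_lab / u_ref
= 0.191 / 0.022
= 8.6818

8.6818


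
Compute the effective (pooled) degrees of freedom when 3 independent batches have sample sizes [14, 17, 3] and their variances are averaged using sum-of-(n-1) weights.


nu = sum_i (n_i - 1)
nu = ((14 - 1) + (17 - 1) + (3 - 1))
nu = 13 + 16 + 2
nu = 31

31


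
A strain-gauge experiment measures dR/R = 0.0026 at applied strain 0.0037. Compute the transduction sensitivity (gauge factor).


GF = (dR/R) / epsilon
= 0.0026 / 0.0037
= 0.7027

0.7027


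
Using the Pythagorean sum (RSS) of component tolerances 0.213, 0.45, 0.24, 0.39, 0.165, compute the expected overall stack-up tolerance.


RSS = sqrt(0.213^2 + 0.45^2 + 0.24^2 + 0.39^2 + 0.165^2)
= sqrt(0.484794)
= 0.6963

0.6963


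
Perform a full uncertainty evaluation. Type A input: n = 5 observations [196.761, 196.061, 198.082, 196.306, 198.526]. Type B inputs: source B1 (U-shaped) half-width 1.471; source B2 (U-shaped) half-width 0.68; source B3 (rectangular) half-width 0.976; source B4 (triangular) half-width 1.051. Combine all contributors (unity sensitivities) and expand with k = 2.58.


mean = (196.761 + 196.061 + 198.082 + 196.306 + 198.526) / 5 = 197.1472
s = sqrt(sum((x - mean)^2)/(n-1)) = 1.096761
u_A = s / sqrt(n) = 1.096761 / sqrt(5) = 0.49048643
u_B1 = 1.471 / sqrt(2) = 1.0401541
u_B2 = 0.68 / sqrt(2) = 0.48083261
u_B3 = 0.976 / sqrt(3) = 0.56349386
u_B4 = 1.051 / sqrt(6) = 0.42906895
uc = sqrt(0.49048643^2 + 1.0401541^2 + 0.48083261^2 + 0.56349386^2 + 0.42906895^2) = 1.4336398
U = k * uc = 2.58 * 1.4336398
U = 3.6988

3.6988


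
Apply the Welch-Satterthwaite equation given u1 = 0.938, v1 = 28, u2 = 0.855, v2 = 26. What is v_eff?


uc = sqrt(u1^2 + u2^2) = sqrt(0.938^2 + 0.855^2) = 1.2692001
v_eff = uc^4 / (u1^4/v1 + u2^4/v2)
= 1.2692001^4 / (0.938^4/28 + 0.855^4/26)
= 2.5948986 / 0.04820109
v_eff = 53.8349

53.8349


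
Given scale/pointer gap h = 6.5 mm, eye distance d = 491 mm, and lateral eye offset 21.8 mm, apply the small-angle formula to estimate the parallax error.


error = h * offset / d
= 6.5 * 21.8 / 491
= 0.2886

0.2886


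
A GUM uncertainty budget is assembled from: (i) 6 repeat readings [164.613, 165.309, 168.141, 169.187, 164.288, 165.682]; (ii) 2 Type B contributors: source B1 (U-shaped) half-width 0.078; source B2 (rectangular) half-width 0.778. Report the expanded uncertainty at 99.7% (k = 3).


mean = (164.613 + 165.309 + 168.141 + 169.187 + 164.288 + 165.682) / 6 = 166.2033333
s = sqrt(sum((x - mean)^2)/(n-1)) = 1.9963016
u_A = s / sqrt(n) = 1.9963016 / sqrt(6) = 0.81498672
u_B1 = 0.078 / sqrt(2) = 0.055154329
u_B2 = 0.778 / sqrt(3) = 0.44917851
uc = sqrt(0.81498672^2 + 0.055154329^2 + 0.44917851^2) = 0.93220528
U = k * uc = 3 * 0.93220528
U = 2.7966

2.7966


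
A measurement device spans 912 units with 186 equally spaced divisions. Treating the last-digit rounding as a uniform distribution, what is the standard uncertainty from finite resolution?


resolution = range / divisions
resolution = 912 / 186 = 4.9032258
u_res = resolution / (2*sqrt(3))
u_res = 4.9032258 / 3.4641016
u_res = 1.4154

1.4154


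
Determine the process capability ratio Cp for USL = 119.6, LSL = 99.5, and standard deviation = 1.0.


Cp = (USL - LSL) / (6 * sigma)
= (119.6 - 99.5) / (6 * 1.0)
= 20.1000 / 6.0000
= 3.3500

3.3500


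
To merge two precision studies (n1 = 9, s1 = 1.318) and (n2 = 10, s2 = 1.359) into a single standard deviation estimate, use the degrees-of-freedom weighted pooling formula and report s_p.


s_p = sqrt(((n1-1)*s1^2 + (n2-1)*s2^2) / (n1+n2-2))
numerator = (9-1)*1.318^2 + (10-1)*1.359^2 = 13.896992 + 16.621929 = 30.518921
denominator = 9 + 10 - 2 = 17
s_p^2 = 30.518921 / 17 = 1.7952306
s_p = sqrt(1.7952306) = 1.3399

1.3399


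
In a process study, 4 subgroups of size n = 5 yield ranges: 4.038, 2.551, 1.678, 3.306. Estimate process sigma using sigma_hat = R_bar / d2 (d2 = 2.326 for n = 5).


R_bar = (4.038 + 2.551 + 1.678 + 3.306) / 4
R_bar = 11.573 / 4 = 2.89325
sigma_hat = R_bar / d2 = 2.89325 / 2.326 = 1.2439

1.2439


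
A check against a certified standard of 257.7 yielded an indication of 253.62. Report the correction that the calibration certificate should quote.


Correction = standard - reading
= 257.7 - 253.62
= 4.0800

4.0800


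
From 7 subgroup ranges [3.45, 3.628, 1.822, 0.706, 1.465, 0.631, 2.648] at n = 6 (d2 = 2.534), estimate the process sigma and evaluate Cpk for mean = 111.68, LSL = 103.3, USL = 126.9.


R_bar = (3.45 + 3.628 + 1.822 + 0.706 + 1.465 + 0.631 + 2.648) / 7 = 2.05
sigma = R_bar / d2 = 2.05 / 2.534 = 0.80899763
Cp = (USL - LSL)/(6*sigma) = (126.9 - 103.3)/(6*0.80899763) = 4.8620
Cpu = (126.9 - 111.68)/(3*0.80899763) = 6.2711
Cpl = (111.68 - 103.3)/(3*0.80899763) = 3.4528
Cpk = min(Cpu, Cpl) = 3.4528

3.4528


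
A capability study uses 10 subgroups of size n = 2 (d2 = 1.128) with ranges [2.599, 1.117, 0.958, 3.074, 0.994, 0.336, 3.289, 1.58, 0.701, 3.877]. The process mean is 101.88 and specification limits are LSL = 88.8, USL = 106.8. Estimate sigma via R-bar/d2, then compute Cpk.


R_bar = (2.599 + 1.117 + 0.958 + 3.074 + 0.994 + 0.336 + 3.289 + 1.58 + 0.701 + 3.877) / 10 = 1.8525
sigma = R_bar / d2 = 1.8525 / 1.128 = 1.6422872
Cp = (USL - LSL)/(6*sigma) = (106.8 - 88.8)/(6*1.6422872) = 1.8267
Cpu = (106.8 - 101.88)/(3*1.6422872) = 0.9986
Cpl = (101.88 - 88.8)/(3*1.6422872) = 2.6548
Cpk = min(Cpu, Cpl) = 0.9986

0.9986


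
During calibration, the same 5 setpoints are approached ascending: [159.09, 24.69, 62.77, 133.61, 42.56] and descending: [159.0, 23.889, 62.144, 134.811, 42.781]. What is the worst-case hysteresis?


|159.09 - 159.0| = 0.0900
|24.69 - 23.889| = 0.8010
|62.77 - 62.144| = 0.6260
|133.61 - 134.811| = 1.2010
|42.56 - 42.781| = 0.2210
hysteresis = max(diffs) = 1.2010

1.2010


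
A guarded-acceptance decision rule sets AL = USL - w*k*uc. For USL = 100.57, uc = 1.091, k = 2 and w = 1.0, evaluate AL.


U = k * uc = 2 * 1.091 = 2.182
guard band g = w * U = 1.0 * 2.182 = 2.182
AL = USL - g = 100.57 - 2.182
AL = 98.3880

98.3880


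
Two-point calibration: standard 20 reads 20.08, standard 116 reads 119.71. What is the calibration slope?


slope = (y2 - y1) / (x2 - x1)
= (119.71 - 20.08) / (116 - 20)
= 99.6300 / 96
= 1.0378

1.0378


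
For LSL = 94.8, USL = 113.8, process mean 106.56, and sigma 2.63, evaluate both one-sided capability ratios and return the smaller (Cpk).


Cpu = (USL - mean) / (3*sigma) = (113.8 - 106.56) / (3*2.63) = 0.9176
Cpl = (mean - LSL) / (3*sigma) = (106.56 - 94.8) / (3*2.63) = 1.4905
Cpk = min(Cpu, Cpl) = 0.9176

0.9176
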